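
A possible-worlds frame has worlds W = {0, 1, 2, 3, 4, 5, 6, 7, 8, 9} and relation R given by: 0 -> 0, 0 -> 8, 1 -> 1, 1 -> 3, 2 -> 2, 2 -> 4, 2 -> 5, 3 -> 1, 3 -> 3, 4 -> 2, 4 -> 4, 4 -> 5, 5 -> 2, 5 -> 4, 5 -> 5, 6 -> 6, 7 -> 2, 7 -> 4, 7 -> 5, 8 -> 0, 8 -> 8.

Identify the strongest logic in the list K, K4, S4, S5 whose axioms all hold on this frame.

Transitive (axiom 4): yes — every two-step R-path is closed by a direct edge.
Reflexive (axiom T): no — 7 is not related to itself.
Euclidean (axiom 5): yes — any two successors of a common world are R-related.
So F validates K, K4; S4 would additionally require R to be reflexive. The strongest is K4.

K4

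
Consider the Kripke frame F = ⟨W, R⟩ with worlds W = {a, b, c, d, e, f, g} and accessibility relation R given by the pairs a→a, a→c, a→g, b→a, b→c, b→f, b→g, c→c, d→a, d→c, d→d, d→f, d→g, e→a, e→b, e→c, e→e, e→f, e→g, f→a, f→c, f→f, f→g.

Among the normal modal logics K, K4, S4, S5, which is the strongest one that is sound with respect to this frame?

K4

Transitive (axiom 4): yes — every two-step R-path is closed by a direct edge.
Reflexive (axiom T): no — b is not related to itself.
Euclidean (axiom 5): no — a R c and a R g, but not c R g.
So F validates K, K4; S4 would additionally require R to be reflexive. The strongest is K4.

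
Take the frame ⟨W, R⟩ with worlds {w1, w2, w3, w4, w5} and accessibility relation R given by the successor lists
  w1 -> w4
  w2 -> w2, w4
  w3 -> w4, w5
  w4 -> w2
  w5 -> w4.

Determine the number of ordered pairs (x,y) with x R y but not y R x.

Enumerating: (w1,w4), (w3,w4), (w3,w5), (w5,w4).

4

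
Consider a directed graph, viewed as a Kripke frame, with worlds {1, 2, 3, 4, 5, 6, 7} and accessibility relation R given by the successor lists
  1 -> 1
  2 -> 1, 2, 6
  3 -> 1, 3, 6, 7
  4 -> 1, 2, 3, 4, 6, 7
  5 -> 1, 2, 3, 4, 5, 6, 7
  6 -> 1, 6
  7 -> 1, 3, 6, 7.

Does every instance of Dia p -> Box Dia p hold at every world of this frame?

The schema 5 characterises exactly the Euclidean frames.
Euclidean: no — 2 R 1 and 2 R 6, but not 1 R 6.

No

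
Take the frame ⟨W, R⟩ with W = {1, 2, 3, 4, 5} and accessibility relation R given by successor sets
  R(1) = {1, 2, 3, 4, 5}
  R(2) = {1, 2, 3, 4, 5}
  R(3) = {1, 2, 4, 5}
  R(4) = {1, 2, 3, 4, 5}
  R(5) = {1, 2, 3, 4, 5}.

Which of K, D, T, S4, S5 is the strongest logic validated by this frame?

Serial (axiom D): yes — every world has a successor (e.g. 1 R 1).
Reflexive (axiom T): no — 3 is not related to itself.
Transitive (axiom 4): no — 3 R 1 and 1 R 3, but not 3 R 3.
Euclidean (axiom 5): no — 1 R 3 and 1 R 3, but not 3 R 3.
So F validates K, D; T would additionally require R to be reflexive. The strongest is D.

D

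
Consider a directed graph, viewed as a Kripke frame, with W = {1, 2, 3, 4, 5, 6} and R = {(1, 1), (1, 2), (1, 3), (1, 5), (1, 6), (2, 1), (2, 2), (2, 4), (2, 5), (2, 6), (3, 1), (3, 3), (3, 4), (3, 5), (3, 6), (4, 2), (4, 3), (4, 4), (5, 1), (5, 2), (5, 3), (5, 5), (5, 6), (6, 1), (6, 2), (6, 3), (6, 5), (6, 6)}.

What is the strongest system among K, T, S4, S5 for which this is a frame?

Reflexive (axiom T): yes — every world is R-related to itself.
Transitive (axiom 4): no — 1 R 2 and 2 R 4, but not 1 R 4.
Euclidean (axiom 5): no — 1 R 2 and 1 R 3, but not 2 R 3.
So F validates K, T; S4 would additionally require R to be transitive. The strongest is T.

T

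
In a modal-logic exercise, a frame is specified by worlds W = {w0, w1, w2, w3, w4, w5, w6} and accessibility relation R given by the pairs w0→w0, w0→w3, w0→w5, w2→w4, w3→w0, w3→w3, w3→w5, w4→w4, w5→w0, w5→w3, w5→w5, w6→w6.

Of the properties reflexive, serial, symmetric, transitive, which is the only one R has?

Reflexive: no — w1 is not related to itself.
Serial: no — w1 has no R-successor.
Symmetric: no — w2 R w4 but not w4 R w2.
Transitive: yes — every two-step R-path is closed by a direct edge.
Only transitive holds.

transitive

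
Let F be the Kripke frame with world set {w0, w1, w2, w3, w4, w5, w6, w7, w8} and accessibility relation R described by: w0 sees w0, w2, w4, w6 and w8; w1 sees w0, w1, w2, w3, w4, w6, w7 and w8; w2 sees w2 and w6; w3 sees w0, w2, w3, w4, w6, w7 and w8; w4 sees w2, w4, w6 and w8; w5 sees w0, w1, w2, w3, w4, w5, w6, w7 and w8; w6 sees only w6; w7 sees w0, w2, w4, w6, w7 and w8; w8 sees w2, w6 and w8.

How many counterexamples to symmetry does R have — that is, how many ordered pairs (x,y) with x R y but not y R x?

Enumerating: (w0,w2), (w0,w4), (w0,w6), (w0,w8), (w1,w0), (w1,w2), (w1,w3), (w1,w4), (w1,w6), (w1,w7), (w1,w8), (w2,w6), … and 24 more.
Total: 36.

36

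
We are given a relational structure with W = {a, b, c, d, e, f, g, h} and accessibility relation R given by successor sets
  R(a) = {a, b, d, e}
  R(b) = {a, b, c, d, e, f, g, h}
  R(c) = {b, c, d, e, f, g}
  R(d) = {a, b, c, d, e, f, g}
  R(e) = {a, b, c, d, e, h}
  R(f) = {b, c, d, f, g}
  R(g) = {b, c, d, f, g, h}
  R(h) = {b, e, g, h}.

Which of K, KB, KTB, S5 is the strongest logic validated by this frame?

KTB

Symmetric (axiom B): yes — every pair in R has its reverse in R.
Reflexive (axiom T): yes — every world is R-related to itself.
Euclidean (axiom 5): no — b R a and b R c, but not a R c.
So F validates K, KB, KTB; S5 would additionally require R to be Euclidean. The strongest is KTB.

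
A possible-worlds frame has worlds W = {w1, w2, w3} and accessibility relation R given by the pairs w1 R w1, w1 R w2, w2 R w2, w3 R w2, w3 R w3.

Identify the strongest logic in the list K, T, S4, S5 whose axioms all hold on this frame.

S4

Reflexive (axiom T): yes — every world is R-related to itself.
Transitive (axiom 4): yes — every two-step R-path is closed by a direct edge.
Euclidean (axiom 5): no — w1 R w2 and w1 R w1, but not w2 R w1.
So F validates K, T, S4; S5 would additionally require R to be Euclidean. The strongest is S4.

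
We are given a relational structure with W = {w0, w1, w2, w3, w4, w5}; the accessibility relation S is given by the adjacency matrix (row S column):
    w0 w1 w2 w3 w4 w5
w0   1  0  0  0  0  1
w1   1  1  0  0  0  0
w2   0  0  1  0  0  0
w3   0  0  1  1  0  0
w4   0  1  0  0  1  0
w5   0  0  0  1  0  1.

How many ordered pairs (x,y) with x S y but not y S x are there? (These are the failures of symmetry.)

Enumerating: (w0,w5), (w1,w0), (w3,w2), (w4,w1), (w5,w3).

5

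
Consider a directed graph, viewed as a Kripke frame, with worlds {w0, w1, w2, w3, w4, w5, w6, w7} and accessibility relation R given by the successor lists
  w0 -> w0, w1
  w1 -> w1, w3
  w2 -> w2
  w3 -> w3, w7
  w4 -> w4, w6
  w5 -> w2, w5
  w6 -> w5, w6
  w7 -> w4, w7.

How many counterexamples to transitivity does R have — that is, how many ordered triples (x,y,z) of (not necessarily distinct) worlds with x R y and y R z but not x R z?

Enumerating: (w0,w1,w3), (w1,w3,w7), (w3,w7,w4), (w4,w6,w5), (w6,w5,w2), (w7,w4,w6).

6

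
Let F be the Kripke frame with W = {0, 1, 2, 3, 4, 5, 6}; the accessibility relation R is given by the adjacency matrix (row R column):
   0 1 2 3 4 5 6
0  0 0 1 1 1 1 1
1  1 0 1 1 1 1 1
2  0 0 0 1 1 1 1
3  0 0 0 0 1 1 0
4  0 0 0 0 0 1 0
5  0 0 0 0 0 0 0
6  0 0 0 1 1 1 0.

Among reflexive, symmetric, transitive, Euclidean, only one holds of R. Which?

transitive

Reflexive: no — 0 is not related to itself.
Symmetric: no — 0 R 2 but not 2 R 0.
Transitive: yes — every two-step R-path is closed by a direct edge.
Euclidean: no — 0 R 3 and 0 R 2, but not 3 R 2.
Only transitive holds.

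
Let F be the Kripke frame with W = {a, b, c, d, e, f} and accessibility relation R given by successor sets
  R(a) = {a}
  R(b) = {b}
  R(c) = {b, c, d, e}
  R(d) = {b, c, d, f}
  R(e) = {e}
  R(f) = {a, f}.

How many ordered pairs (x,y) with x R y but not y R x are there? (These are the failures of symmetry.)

5

Enumerating: (c,b), (c,e), (d,b), (d,f), (f,a).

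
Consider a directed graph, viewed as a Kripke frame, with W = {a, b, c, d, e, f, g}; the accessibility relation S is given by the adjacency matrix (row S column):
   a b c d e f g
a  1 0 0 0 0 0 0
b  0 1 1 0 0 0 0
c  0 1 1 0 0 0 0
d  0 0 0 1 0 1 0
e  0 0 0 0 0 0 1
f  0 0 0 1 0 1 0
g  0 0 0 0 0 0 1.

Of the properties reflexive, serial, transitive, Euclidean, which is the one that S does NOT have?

reflexive

Reflexive: no — e is not related to itself.
Serial: yes — every world has a successor (e.g. a S a).
Transitive: yes — every two-step S-path is closed by a direct edge.
Euclidean: yes — any two successors of a common world are S-related.
Only reflexive fails.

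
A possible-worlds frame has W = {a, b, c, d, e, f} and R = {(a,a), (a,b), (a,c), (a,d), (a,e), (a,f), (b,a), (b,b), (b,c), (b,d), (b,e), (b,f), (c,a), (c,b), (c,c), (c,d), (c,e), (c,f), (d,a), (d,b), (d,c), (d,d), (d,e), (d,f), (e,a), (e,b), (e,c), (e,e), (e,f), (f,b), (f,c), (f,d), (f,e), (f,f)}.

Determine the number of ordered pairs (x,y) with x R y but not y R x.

2

Enumerating: (a,f), (d,e).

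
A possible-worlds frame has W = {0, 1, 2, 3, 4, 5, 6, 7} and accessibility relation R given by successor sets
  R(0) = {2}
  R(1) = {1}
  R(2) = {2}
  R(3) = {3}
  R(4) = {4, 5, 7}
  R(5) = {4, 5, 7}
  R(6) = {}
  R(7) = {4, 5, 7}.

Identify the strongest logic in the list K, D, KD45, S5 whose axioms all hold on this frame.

K

Serial (axiom D): no — 6 has no R-successor.
Euclidean (axiom 5): yes — any two successors of a common world are R-related.
Transitive (axiom 4): yes — every two-step R-path is closed by a direct edge.
Reflexive (axiom T): no — 0 is not related to itself.
So F validates K; D would additionally require R to be serial. The strongest is K.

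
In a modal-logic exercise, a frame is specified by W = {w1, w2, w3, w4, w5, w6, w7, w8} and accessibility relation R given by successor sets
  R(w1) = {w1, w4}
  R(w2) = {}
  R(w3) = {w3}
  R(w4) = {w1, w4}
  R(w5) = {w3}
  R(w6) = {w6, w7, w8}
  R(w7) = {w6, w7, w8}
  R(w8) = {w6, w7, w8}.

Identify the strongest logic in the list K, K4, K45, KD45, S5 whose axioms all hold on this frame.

K45

Transitive (axiom 4): yes — every two-step R-path is closed by a direct edge.
Euclidean (axiom 5): yes — any two successors of a common world are R-related.
Serial (axiom D): no — w2 has no R-successor.
Reflexive (axiom T): no — w2 is not related to itself.
So F validates K, K4, K45; KD45 would additionally require R to be serial. The strongest is K45.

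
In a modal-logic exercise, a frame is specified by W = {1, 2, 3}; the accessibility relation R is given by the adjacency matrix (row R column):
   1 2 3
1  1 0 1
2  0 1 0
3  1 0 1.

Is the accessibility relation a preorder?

Reflexive: yes — every world is R-related to itself.
Transitive: yes — every two-step R-path is closed by a direct edge.
So R is a preorder.

Yes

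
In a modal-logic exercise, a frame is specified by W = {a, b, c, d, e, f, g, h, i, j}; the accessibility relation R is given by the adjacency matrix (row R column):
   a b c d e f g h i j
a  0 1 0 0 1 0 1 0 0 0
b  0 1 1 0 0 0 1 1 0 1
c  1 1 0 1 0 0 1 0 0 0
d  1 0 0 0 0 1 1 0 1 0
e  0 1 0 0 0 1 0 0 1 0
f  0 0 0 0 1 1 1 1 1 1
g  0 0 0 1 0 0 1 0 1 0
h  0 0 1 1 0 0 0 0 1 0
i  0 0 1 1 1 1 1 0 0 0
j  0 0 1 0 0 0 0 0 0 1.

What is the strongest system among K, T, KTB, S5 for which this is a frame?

K

Reflexive (axiom T): no — a is not related to itself.
Symmetric (axiom B): no — a R b but not b R a.
Euclidean (axiom 5): no — a R b and a R e, but not b R e.
So F validates K; T would additionally require R to be reflexive. The strongest is K.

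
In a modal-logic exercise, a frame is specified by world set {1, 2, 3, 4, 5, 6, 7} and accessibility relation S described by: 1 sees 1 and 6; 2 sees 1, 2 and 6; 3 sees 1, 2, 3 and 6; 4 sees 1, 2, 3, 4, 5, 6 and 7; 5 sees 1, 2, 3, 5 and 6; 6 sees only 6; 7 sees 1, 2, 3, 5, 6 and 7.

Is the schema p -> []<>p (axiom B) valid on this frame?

Axiom B corresponds to the accessibility relation being symmetric.
Symmetric: no — 1 S 6 but not 6 S 1.

No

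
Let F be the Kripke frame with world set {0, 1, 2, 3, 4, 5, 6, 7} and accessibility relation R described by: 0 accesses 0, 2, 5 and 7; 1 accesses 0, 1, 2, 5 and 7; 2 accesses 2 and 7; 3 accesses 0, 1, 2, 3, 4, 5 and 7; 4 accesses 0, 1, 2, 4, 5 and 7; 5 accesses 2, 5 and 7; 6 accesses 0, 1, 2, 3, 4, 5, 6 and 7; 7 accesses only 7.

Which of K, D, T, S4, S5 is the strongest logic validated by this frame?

S4

Serial (axiom D): yes — every world has a successor (e.g. 0 R 0).
Reflexive (axiom T): yes — every world is R-related to itself.
Transitive (axiom 4): yes — every two-step R-path is closed by a direct edge.
Euclidean (axiom 5): no — 0 R 2 and 0 R 5, but not 2 R 5.
So F validates K, D, T, S4; S5 would additionally require R to be Euclidean. The strongest is S4.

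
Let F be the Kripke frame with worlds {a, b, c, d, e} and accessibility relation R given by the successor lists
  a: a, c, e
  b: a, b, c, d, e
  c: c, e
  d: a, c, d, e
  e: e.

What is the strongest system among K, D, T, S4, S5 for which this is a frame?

S4

Serial (axiom D): yes — every world has a successor (e.g. a R a).
Reflexive (axiom T): yes — every world is R-related to itself.
Transitive (axiom 4): yes — every two-step R-path is closed by a direct edge.
Euclidean (axiom 5): no — a R e and a R c, but not e R c.
So F validates K, D, T, S4; S5 would additionally require R to be Euclidean. The strongest is S4.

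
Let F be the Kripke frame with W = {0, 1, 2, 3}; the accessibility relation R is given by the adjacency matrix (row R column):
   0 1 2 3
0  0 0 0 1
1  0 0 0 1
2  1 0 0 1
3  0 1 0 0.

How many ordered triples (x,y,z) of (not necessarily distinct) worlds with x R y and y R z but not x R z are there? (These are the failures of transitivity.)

Enumerating: (0,3,1), (1,3,1), (2,3,1), (3,1,3).

4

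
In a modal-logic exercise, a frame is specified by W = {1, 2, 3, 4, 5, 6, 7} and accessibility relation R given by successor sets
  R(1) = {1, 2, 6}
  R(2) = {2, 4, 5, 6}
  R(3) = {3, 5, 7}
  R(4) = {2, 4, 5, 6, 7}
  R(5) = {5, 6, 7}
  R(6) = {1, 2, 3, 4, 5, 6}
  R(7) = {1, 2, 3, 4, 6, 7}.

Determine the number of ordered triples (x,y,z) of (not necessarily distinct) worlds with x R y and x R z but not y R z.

40

Enumerating: (1,2,1), (2,5,2), (2,5,4), (3,5,3), (3,7,5), (4,2,7), (4,5,2), (4,5,4), (4,6,7), (4,7,5), (5,6,7), (5,7,5), … and 28 more.
Total: 40.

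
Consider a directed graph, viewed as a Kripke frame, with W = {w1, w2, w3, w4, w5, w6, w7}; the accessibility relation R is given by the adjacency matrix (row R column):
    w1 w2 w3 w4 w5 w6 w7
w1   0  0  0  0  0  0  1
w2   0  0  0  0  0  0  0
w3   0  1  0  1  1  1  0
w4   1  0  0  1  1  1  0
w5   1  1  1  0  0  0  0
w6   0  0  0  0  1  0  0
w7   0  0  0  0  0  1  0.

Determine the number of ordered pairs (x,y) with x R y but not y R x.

Enumerating: (w1,w7), (w3,w2), (w3,w4), (w3,w6), (w4,w1), (w4,w5), (w4,w6), (w5,w1), (w5,w2), (w6,w5), (w7,w6).

11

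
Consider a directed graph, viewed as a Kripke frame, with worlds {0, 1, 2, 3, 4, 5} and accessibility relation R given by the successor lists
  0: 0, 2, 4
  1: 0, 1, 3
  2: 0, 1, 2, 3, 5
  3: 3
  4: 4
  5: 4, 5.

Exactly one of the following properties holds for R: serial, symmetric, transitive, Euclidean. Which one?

Serial: yes — every world has a successor (e.g. 0 R 0).
Symmetric: no — 0 R 4 but not 4 R 0.
Transitive: no — 0 R 2 and 2 R 1, but not 0 R 1.
Euclidean: no — 0 R 2 and 0 R 4, but not 2 R 4.
Only serial holds.

serial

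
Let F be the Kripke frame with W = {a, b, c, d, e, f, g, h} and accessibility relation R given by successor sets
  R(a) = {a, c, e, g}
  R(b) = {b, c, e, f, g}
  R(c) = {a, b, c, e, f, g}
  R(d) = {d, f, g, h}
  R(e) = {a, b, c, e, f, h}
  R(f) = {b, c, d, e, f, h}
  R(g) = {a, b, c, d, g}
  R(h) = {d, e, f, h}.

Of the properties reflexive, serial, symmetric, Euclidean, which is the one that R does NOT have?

Reflexive: yes — every world is R-related to itself.
Serial: yes — every world has a successor (e.g. a R a).
Symmetric: yes — every pair in R has its reverse in R.
Euclidean: no — a R e and a R g, but not e R g.
Only Euclidean fails.

Euclidean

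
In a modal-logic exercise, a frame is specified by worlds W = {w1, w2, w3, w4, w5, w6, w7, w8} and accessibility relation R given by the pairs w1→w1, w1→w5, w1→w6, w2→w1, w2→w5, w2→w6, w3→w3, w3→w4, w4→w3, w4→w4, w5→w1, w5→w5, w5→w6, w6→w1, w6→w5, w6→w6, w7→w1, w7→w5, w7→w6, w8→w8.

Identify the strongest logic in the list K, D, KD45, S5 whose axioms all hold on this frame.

Serial (axiom D): yes — every world has a successor (e.g. w1 R w1).
Euclidean (axiom 5): yes — any two successors of a common world are R-related.
Transitive (axiom 4): yes — every two-step R-path is closed by a direct edge.
Reflexive (axiom T): no — w2 is not related to itself.
So F validates K, D, KD45; S5 would additionally require R to be reflexive. The strongest is KD45.

KD45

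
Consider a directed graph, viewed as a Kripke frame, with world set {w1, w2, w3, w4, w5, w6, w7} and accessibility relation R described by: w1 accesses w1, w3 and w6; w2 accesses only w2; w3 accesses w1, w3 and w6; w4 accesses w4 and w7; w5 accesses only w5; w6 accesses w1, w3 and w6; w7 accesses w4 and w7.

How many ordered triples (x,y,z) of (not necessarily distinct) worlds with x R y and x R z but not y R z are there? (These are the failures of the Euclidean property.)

R is Euclidean; there are no such tuples.

0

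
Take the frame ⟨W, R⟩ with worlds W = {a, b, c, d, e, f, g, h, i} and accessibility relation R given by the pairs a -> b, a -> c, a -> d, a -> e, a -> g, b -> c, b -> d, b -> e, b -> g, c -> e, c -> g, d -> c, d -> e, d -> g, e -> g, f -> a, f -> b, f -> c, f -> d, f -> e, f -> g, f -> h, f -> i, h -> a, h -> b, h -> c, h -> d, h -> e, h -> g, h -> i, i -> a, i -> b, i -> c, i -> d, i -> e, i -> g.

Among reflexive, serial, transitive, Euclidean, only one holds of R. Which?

Reflexive: no — a is not related to itself.
Serial: no — g has no R-successor.
Transitive: yes — every two-step R-path is closed by a direct edge.
Euclidean: no — a R c and a R b, but not c R b.
Only transitive holds.

transitive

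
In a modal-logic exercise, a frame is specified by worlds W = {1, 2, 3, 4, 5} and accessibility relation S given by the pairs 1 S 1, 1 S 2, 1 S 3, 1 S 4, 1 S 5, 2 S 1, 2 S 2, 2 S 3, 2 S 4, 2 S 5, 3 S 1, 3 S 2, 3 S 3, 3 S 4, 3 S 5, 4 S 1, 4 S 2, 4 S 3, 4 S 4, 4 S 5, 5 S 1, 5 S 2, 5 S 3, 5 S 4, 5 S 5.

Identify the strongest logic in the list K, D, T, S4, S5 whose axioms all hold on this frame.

Serial (axiom D): yes — every world has a successor (e.g. 1 S 1).
Reflexive (axiom T): yes — every world is S-related to itself.
Transitive (axiom 4): yes — every two-step S-path is closed by a direct edge.
Euclidean (axiom 5): yes — any two successors of a common world are S-related.
So F validates K, D, T, S4, S5. The strongest is S5.

S5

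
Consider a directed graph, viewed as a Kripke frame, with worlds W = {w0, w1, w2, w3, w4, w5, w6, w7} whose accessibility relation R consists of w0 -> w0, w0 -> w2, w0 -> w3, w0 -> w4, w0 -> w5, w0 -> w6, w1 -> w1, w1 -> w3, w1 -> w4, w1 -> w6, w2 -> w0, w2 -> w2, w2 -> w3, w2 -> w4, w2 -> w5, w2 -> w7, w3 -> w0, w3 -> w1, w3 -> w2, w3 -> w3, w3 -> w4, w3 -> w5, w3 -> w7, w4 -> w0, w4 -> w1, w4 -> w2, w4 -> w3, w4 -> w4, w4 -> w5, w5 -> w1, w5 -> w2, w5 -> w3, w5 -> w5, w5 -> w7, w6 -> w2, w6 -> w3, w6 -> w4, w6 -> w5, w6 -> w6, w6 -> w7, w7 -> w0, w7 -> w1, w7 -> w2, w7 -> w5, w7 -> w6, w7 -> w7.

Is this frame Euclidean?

No

Euclidean: no — w0 R w2 and w0 R w6, but not w2 R w6.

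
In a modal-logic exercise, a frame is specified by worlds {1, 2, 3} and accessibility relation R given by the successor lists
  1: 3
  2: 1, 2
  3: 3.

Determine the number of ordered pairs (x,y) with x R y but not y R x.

2

Enumerating: (1,3), (2,1).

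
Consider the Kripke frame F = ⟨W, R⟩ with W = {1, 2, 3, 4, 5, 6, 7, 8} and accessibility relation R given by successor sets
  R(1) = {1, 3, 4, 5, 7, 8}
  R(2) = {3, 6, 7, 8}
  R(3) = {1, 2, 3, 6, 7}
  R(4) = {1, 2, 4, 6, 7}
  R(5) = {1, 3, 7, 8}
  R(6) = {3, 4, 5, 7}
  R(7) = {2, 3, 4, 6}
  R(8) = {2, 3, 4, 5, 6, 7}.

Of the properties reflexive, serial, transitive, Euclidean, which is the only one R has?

Reflexive: no — 2 is not related to itself.
Serial: yes — every world has a successor (e.g. 1 R 1).
Transitive: no — 1 R 3 and 3 R 2, but not 1 R 2.
Euclidean: no — 1 R 3 and 1 R 4, but not 3 R 4.
Only serial holds.

serial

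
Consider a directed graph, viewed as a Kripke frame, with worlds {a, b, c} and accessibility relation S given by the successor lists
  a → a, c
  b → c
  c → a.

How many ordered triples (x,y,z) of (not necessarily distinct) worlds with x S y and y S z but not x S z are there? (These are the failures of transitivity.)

Enumerating: (b,c,a), (c,a,c).

2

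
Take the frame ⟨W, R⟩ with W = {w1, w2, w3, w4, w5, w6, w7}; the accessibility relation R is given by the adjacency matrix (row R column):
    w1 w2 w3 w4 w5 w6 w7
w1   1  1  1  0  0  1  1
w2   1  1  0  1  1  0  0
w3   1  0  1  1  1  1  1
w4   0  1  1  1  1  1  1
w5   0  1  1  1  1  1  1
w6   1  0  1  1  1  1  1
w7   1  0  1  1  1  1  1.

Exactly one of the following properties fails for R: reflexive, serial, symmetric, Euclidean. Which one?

Reflexive: yes — every world is R-related to itself.
Serial: yes — every world has a successor (e.g. w1 R w1).
Symmetric: yes — every pair in R has its reverse in R.
Euclidean: no — w1 R w2 and w1 R w3, but not w2 R w3.
Only Euclidean fails.

Euclidean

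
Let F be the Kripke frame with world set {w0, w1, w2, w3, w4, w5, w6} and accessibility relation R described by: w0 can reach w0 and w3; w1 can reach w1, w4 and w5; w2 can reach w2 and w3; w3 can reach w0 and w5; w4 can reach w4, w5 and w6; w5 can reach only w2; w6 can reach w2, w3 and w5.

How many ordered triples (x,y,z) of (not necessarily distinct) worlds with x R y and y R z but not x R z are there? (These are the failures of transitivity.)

12

Enumerating: (w0,w3,w5), (w1,w4,w6), (w1,w5,w2), (w2,w3,w0), (w2,w3,w5), (w3,w0,w3), (w3,w5,w2), (w4,w5,w2), (w4,w6,w2), (w4,w6,w3), (w5,w2,w3), (w6,w3,w0).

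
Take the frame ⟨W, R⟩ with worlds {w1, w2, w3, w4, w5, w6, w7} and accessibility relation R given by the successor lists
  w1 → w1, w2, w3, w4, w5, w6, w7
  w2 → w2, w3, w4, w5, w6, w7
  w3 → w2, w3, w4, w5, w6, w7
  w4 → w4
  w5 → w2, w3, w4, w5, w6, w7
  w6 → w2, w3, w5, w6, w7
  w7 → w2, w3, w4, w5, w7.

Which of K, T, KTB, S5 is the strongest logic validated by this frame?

T

Reflexive (axiom T): yes — every world is R-related to itself.
Symmetric (axiom B): no — w1 R w2 but not w2 R w1.
Euclidean (axiom 5): no — w1 R w4 and w1 R w2, but not w4 R w2.
So F validates K, T; KTB would additionally require R to be symmetric. The strongest is T.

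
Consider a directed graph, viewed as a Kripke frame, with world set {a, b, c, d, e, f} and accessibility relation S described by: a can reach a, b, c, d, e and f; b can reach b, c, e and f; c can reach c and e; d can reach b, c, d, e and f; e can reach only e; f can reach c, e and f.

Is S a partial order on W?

Reflexive: yes — every world is S-related to itself.
Transitive: yes — every two-step S-path is closed by a direct edge.
Antisymmetric: yes — no distinct pair is related both ways.
So S is a partial order.

Yes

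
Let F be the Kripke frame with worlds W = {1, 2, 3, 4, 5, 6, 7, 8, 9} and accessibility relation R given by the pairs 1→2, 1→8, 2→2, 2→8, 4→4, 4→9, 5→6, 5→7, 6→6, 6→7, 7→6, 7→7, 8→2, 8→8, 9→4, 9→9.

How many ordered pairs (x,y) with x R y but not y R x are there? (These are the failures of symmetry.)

4

Enumerating: (1,2), (1,8), (5,6), (5,7).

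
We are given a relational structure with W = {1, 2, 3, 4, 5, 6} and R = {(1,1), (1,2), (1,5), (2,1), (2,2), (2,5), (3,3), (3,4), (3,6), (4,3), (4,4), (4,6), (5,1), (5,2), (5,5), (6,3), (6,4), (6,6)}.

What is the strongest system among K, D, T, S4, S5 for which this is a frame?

Serial (axiom D): yes — every world has a successor (e.g. 1 R 1).
Reflexive (axiom T): yes — every world is R-related to itself.
Transitive (axiom 4): yes — every two-step R-path is closed by a direct edge.
Euclidean (axiom 5): yes — any two successors of a common world are R-related.
So F validates K, D, T, S4, S5. The strongest is S5.

S5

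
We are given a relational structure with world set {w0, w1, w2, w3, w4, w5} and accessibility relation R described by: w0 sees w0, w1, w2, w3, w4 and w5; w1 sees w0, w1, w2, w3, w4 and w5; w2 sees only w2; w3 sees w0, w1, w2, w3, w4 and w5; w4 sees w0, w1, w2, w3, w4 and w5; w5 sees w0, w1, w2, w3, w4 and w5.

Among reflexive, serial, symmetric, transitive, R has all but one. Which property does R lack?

symmetric

Reflexive: yes — every world is R-related to itself.
Serial: yes — every world has a successor (e.g. w0 R w0).
Symmetric: no — w0 R w2 but not w2 R w0.
Transitive: yes — every two-step R-path is closed by a direct edge.
Only symmetric fails.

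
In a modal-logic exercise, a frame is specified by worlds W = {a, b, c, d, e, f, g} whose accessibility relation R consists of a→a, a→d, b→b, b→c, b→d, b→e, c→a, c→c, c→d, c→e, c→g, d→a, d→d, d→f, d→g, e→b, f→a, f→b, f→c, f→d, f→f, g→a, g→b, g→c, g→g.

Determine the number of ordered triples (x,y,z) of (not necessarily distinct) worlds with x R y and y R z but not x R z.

Enumerating: (a,d,f), (a,d,g), (b,c,a), (b,c,g), (b,d,a), (b,d,f), (b,d,g), (c,d,f), (c,e,b), (c,g,b), (d,f,b), (d,f,c), … and 14 more.
Total: 26.

26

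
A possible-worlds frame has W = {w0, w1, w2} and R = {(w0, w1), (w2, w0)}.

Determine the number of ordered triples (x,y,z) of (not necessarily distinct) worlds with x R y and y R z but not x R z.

1

Enumerating: (w2,w0,w1).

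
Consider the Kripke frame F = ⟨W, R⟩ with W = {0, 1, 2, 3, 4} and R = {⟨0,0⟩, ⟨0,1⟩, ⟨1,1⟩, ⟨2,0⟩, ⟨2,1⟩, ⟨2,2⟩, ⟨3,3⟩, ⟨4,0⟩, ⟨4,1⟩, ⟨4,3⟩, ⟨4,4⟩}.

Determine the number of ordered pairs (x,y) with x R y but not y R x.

Enumerating: (0,1), (2,0), (2,1), (4,0), (4,1), (4,3).

6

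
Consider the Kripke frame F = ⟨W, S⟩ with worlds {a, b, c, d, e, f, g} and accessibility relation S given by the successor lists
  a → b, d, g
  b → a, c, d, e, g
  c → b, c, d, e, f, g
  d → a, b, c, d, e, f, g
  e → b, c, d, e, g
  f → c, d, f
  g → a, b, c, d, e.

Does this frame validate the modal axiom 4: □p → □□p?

The schema 4 characterises exactly the transitive frames.
Transitive: no — a S b and b S c, but not a S c.

No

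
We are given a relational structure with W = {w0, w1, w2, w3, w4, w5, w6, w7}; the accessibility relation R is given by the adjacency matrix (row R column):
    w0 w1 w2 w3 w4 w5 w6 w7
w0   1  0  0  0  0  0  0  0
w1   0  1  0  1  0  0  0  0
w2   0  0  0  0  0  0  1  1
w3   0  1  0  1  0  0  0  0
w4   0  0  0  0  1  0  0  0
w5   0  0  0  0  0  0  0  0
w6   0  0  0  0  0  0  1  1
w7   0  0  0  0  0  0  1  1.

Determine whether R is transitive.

Transitive: yes — every two-step R-path is closed by a direct edge.

Yes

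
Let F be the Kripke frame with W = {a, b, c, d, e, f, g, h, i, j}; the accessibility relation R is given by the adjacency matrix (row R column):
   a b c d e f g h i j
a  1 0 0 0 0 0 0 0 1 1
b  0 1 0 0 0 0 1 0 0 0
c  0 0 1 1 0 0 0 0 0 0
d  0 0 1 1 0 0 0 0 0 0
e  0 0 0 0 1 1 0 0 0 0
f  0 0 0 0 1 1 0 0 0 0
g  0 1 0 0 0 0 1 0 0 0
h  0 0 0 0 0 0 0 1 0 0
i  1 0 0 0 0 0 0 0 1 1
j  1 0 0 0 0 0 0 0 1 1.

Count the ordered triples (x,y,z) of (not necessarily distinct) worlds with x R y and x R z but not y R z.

0

R is Euclidean; there are no such tuples.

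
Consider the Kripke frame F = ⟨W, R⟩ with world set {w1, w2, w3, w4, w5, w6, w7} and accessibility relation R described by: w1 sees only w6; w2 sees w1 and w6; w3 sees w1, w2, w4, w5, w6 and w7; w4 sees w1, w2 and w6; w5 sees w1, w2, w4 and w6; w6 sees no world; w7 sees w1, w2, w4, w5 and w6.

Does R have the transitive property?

Yes

Transitive: yes — every two-step R-path is closed by a direct edge.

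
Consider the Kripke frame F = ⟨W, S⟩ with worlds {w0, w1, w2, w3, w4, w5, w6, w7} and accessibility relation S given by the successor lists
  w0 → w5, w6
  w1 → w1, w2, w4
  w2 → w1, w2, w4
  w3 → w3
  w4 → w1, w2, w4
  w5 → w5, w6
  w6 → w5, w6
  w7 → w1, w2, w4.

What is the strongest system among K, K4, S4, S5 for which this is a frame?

Transitive (axiom 4): yes — every two-step S-path is closed by a direct edge.
Reflexive (axiom T): no — w0 is not related to itself.
Euclidean (axiom 5): yes — any two successors of a common world are S-related.
So F validates K, K4; S4 would additionally require S to be reflexive. The strongest is K4.

K4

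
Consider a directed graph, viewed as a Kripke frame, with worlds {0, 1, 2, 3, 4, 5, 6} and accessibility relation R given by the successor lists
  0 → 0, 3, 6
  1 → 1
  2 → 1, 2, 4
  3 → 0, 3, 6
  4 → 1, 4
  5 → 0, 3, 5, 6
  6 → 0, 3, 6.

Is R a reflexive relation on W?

Reflexive: yes — every world is R-related to itself.

Yes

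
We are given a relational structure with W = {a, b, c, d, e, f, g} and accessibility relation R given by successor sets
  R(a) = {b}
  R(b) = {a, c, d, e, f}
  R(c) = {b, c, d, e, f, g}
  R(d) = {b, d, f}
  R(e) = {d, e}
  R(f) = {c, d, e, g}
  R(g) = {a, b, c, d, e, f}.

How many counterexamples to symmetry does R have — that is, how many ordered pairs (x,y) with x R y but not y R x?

Enumerating: (b,e), (b,f), (c,d), (c,e), (e,d), (f,e), (g,a), (g,b), (g,d), (g,e).

10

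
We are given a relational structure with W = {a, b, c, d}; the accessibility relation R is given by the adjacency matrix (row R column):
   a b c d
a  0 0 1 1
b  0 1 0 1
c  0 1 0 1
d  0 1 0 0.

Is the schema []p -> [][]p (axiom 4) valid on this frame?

No

By correspondence theory, 4 is valid on a frame iff R is transitive.
Transitive: no — a R c and c R b, but not a R b.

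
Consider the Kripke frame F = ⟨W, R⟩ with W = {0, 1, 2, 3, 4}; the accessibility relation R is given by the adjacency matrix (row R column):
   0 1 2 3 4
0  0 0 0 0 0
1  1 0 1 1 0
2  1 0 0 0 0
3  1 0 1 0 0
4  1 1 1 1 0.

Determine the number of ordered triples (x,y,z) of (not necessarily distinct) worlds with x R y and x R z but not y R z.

Enumerating: (1,0,0), (1,0,2), (1,0,3), (1,2,2), (1,2,3), (1,3,3), (2,0,0), (3,0,0), (3,0,2), (3,2,2), (4,0,0), (4,0,1), … and 8 more.
Total: 20.

20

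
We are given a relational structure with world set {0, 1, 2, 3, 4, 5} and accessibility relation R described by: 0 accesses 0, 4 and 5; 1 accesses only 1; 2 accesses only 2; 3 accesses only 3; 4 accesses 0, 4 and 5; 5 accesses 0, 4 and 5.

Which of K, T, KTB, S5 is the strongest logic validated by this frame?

S5

Reflexive (axiom T): yes — every world is R-related to itself.
Symmetric (axiom B): yes — every pair in R has its reverse in R.
Euclidean (axiom 5): yes — any two successors of a common world are R-related.
So F validates K, T, KTB, S5. The strongest is S5.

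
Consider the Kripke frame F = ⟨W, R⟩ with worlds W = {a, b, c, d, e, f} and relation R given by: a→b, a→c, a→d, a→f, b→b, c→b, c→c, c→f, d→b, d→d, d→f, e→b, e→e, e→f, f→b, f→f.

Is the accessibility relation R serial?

Yes

Serial: yes — every world has a successor (e.g. a R b).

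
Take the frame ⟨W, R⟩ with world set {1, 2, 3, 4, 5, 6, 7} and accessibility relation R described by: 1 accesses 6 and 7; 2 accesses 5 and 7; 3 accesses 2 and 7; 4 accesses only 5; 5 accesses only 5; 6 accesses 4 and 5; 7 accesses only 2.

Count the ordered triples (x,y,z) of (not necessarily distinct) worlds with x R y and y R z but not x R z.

Enumerating: (1,6,4), (1,6,5), (1,7,2), (2,7,2), (3,2,5), (7,2,5), (7,2,7).

7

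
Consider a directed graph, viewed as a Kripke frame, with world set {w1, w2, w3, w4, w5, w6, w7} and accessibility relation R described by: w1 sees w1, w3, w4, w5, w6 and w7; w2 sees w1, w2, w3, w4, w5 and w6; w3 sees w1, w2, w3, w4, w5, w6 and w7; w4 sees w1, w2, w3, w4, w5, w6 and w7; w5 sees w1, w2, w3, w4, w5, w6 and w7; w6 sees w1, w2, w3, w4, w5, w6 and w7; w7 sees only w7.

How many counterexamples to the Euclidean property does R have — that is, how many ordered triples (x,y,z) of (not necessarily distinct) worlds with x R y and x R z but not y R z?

Enumerating: (w1,w7,w1), (w1,w7,w3), (w1,w7,w4), (w1,w7,w5), (w1,w7,w6), (w2,w1,w2), (w3,w1,w2), (w3,w2,w7), (w3,w7,w1), (w3,w7,w2), (w3,w7,w3), (w3,w7,w4), … and 26 more.
Total: 38.

38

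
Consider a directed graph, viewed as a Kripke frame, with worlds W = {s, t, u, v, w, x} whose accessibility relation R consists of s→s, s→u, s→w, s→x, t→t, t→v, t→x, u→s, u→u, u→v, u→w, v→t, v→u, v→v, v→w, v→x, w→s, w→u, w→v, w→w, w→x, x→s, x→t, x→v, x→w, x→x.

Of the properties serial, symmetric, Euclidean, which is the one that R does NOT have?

Euclidean

Serial: yes — every world has a successor (e.g. s R s).
Symmetric: yes — every pair in R has its reverse in R.
Euclidean: no — s R u and s R x, but not u R x.
Only Euclidean fails.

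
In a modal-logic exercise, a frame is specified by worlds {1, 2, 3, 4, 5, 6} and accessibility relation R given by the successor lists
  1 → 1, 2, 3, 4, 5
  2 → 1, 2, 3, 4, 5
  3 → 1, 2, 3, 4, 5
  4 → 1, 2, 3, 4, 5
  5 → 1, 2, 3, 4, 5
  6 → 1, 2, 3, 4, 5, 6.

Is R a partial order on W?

No

Reflexive: yes — every world is R-related to itself.
Transitive: yes — every two-step R-path is closed by a direct edge.
Antisymmetric: no — 1 R 2 and 2 R 1 with 1 ≠ 2.
So R is not a partial order.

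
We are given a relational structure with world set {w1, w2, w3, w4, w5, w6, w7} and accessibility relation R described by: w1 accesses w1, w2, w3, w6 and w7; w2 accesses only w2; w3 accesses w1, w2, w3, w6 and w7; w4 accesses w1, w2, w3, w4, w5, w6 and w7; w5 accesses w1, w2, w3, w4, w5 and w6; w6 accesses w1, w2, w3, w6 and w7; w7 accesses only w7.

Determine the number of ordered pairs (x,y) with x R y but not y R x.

Enumerating: (w1,w2), (w1,w7), (w3,w2), (w3,w7), (w4,w1), (w4,w2), (w4,w3), (w4,w6), (w4,w7), (w5,w1), (w5,w2), (w5,w3), (w5,w6), (w6,w2), (w6,w7).

15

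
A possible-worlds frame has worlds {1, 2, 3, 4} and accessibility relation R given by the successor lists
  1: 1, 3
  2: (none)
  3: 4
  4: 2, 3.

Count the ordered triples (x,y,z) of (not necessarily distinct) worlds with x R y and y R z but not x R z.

4

Enumerating: (1,3,4), (3,4,2), (3,4,3), (4,3,4).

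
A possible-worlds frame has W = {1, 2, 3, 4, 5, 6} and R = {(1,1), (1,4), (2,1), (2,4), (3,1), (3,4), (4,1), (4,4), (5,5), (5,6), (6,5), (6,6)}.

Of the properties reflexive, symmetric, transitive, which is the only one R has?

Reflexive: no — 2 is not related to itself.
Symmetric: no — 2 R 1 but not 1 R 2.
Transitive: yes — every two-step R-path is closed by a direct edge.
Only transitive holds.

transitive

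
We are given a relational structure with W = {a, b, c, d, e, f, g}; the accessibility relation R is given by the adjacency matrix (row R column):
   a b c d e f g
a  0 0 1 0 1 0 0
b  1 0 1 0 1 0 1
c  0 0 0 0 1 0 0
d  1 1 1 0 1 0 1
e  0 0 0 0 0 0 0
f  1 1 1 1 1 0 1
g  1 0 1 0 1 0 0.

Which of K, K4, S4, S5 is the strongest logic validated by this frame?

K4

Transitive (axiom 4): yes — every two-step R-path is closed by a direct edge.
Reflexive (axiom T): no — a is not related to itself.
Euclidean (axiom 5): no — a R e and a R c, but not e R c.
So F validates K, K4; S4 would additionally require R to be reflexive. The strongest is K4.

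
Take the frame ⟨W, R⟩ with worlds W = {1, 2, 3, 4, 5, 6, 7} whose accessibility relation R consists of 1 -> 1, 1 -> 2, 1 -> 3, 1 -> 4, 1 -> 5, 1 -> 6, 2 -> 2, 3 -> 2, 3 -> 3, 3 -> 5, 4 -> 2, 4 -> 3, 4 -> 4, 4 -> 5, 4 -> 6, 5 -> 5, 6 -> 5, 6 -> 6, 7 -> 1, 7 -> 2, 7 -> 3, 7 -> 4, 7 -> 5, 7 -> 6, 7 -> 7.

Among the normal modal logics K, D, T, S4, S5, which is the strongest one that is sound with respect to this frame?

S4

Serial (axiom D): yes — every world has a successor (e.g. 1 R 1).
Reflexive (axiom T): yes — every world is R-related to itself.
Transitive (axiom 4): yes — every two-step R-path is closed by a direct edge.
Euclidean (axiom 5): no — 1 R 2 and 1 R 3, but not 2 R 3.
So F validates K, D, T, S4; S5 would additionally require R to be Euclidean. The strongest is S4.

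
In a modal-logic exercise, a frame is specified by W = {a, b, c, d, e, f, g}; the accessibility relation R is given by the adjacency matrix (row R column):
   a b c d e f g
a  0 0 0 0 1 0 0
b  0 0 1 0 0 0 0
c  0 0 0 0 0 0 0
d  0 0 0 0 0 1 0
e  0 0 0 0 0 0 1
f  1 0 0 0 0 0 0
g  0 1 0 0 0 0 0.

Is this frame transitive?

No

Transitive: no — a R e and e R g, but not a R g.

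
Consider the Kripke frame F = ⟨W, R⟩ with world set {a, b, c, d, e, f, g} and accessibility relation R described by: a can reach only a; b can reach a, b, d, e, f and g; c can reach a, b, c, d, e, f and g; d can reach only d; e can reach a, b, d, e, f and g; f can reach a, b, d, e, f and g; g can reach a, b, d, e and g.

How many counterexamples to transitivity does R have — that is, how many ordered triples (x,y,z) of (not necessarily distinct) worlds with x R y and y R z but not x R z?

2

Enumerating: (g,b,f), (g,e,f).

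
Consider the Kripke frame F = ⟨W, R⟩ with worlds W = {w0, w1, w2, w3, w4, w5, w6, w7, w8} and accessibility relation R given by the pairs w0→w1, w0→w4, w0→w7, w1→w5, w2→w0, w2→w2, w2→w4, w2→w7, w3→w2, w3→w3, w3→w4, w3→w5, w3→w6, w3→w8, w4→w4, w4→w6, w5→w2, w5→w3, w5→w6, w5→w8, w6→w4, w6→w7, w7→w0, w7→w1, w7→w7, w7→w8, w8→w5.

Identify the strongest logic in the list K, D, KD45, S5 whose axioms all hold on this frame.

Serial (axiom D): yes — every world has a successor (e.g. w0 R w1).
Euclidean (axiom 5): no — w0 R w1 and w0 R w4, but not w1 R w4.
Transitive (axiom 4): no — w0 R w1 and w1 R w5, but not w0 R w5.
Reflexive (axiom T): no — w0 is not related to itself.
So F validates K, D; KD45 would additionally require R to be Euclidean and transitive. The strongest is D.

D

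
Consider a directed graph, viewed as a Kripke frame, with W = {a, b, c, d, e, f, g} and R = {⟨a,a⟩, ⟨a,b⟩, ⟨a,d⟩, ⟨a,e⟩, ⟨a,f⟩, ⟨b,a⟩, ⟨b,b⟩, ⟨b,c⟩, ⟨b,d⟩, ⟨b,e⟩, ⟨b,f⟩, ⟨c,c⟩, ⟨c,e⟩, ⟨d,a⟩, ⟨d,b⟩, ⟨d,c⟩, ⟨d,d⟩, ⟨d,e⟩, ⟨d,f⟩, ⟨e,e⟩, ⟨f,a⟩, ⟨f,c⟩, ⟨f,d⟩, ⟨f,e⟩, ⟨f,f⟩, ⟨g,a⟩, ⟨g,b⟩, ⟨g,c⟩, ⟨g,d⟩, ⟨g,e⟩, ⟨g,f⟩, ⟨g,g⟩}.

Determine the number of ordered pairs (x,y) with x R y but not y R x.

15

Enumerating: (a,e), (b,c), (b,e), (b,f), (c,e), (d,c), (d,e), (f,c), (f,e), (g,a), (g,b), (g,c), (g,d), (g,e), (g,f).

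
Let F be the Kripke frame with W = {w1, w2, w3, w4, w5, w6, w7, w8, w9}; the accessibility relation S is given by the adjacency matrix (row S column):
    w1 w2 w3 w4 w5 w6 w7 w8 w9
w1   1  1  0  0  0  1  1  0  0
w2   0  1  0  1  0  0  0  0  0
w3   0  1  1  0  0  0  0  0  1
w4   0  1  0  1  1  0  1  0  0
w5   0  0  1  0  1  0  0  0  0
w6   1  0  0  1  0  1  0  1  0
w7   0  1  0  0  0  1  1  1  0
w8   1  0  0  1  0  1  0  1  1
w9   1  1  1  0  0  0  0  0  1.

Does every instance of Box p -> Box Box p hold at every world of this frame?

No

By correspondence theory, 4 is valid on a frame iff S is transitive.
Transitive: no — w1 S w2 and w2 S w4, but not w1 S w4.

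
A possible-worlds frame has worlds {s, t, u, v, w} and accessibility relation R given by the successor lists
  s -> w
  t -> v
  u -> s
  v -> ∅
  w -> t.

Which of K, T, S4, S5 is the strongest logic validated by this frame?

K

Reflexive (axiom T): no — s is not related to itself.
Transitive (axiom 4): no — s R w and w R t, but not s R t.
Euclidean (axiom 5): no — s R w and s R w, but not w R w.
So F validates K; T would additionally require R to be reflexive. The strongest is K.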